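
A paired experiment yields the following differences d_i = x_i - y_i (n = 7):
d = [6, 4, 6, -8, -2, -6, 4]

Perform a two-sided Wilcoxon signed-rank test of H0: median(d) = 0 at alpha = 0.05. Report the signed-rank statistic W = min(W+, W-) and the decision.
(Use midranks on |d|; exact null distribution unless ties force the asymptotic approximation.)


Step 1: Drop any zero differences (none here) and take |d_i|.
|d| = [6, 4, 6, 8, 2, 6, 4]
Step 2: Midrank |d_i| (ties get averaged ranks).
ranks: |6|->5, |4|->2.5, |6|->5, |8|->7, |2|->1, |6|->5, |4|->2.5
Step 3: Attach original signs; sum ranks with positive sign and with negative sign.
W+ = 5 + 2.5 + 5 + 2.5 = 15
W- = 7 + 1 + 5 = 13
(Check: W+ + W- = 28 should equal n(n+1)/2 = 28.)
Step 4: Test statistic W = min(W+, W-) = 13.
Step 5: Ties in |d|, so use the tie-corrected normal approximation.
        E[W] = n(n+1)/4 = 7*8/4 = 14.
        Tie groups: |d|=4 (t=2), |d|=6 (t=3); sum(t^3 - t) = 30.
        Var[W] = n(n+1)(2n+1)/24 - sum(t^3-t)/48 = 840/24 - 30/48 = 34.375.
        z = (W - E[W]) / sqrt(Var[W]) = (13 - 14) / 5.8630 = -0.1706.
        Two-sided p = 2*Phi(z) = 0.864569.
Step 6: alpha = 0.05. fail to reject H0.

W+ = 15, W- = 13, W = min = 13, p = 0.864569, fail to reject H0.


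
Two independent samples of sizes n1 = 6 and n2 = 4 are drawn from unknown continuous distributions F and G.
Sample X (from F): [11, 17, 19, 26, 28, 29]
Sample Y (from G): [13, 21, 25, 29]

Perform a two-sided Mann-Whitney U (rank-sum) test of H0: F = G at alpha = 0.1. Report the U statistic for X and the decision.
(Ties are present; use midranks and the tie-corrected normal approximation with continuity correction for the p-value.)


Step 1: Combine and sort all 10 observations; assign midranks.
sorted (value, group): (11,X), (13,Y), (17,X), (19,X), (21,Y), (25,Y), (26,X), (28,X), (29,X), (29,Y)
ranks: 11->1, 13->2, 17->3, 19->4, 21->5, 25->6, 26->7, 28->8, 29->9.5, 29->9.5
Step 2: Rank sum for X: R1 = 1 + 3 + 4 + 7 + 8 + 9.5 = 32.5.
Step 3: U_X = R1 - n1(n1+1)/2 = 32.5 - 6*7/2 = 32.5 - 21 = 11.5.
       U_Y = n1*n2 - U_X = 24 - 11.5 = 12.5.
Step 4: Ties are present, so use the tie-corrected normal approximation (with continuity correction) for the p-value.
Step 5: p-value = 1.000000; compare to alpha = 0.1. fail to reject H0.

U_X = 11.5, p = 1.000000, fail to reject H0 at alpha = 0.1.


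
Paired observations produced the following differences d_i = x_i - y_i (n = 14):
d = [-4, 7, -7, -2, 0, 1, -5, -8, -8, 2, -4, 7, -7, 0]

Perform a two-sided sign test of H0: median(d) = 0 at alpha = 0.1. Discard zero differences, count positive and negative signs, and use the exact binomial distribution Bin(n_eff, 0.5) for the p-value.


Step 1: Discard zero differences. Original n = 14; n_eff = number of nonzero differences = 12.
Nonzero differences (with sign): -4, +7, -7, -2, +1, -5, -8, -8, +2, -4, +7, -7
Step 2: Count signs: positive = 4, negative = 8.
Step 3: Under H0: P(positive) = 0.5, so the number of positives S ~ Bin(12, 0.5).
Step 4: Two-sided exact p-value = sum of Bin(12,0.5) probabilities at or below the observed probability = 0.387695.
Step 5: alpha = 0.1. fail to reject H0.

n_eff = 12, pos = 4, neg = 8, p = 0.387695, fail to reject H0.


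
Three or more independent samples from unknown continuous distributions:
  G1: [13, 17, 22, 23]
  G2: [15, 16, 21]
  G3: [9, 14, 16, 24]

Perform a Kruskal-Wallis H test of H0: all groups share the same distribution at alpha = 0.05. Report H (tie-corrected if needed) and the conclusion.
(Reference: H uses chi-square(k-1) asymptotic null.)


Step 1: Combine all N = 11 observations and assign midranks.
sorted (value, group, rank): (9,G3,1), (13,G1,2), (14,G3,3), (15,G2,4), (16,G2,5.5), (16,G3,5.5), (17,G1,7), (21,G2,8), (22,G1,9), (23,G1,10), (24,G3,11)
Step 2: Sum ranks within each group.
R_1 = 28 (n_1 = 4)
R_2 = 17.5 (n_2 = 3)
R_3 = 20.5 (n_3 = 4)
Step 3: H = 12/(N(N+1)) * sum(R_i^2/n_i) - 3(N+1)
     = 12/(11*12) * (28^2/4 + 17.5^2/3 + 20.5^2/4) - 3*12
     = 0.090909 * 403.146 - 36
     = 0.649621.
Step 4: Ties present; correction factor C = 1 - 6/(11^3 - 11) = 0.995455. Corrected H = 0.649621 / 0.995455 = 0.652588.
Step 5: Under H0, H ~ chi^2(2); p-value = 0.721593.
Step 6: alpha = 0.05. fail to reject H0.

H = 0.6526, df = 2, p = 0.721593, fail to reject H0.


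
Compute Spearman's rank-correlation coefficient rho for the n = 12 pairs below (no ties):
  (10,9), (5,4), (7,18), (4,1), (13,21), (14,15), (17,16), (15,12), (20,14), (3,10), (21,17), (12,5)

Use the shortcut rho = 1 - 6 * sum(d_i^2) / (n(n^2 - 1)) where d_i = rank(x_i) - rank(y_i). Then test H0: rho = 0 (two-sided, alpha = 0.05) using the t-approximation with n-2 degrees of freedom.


Step 1: Rank x and y separately (midranks; no ties here).
rank(x): 10->5, 5->3, 7->4, 4->2, 13->7, 14->8, 17->10, 15->9, 20->11, 3->1, 21->12, 12->6
rank(y): 9->4, 4->2, 18->11, 1->1, 21->12, 15->8, 16->9, 12->6, 14->7, 10->5, 17->10, 5->3
Step 2: d_i = R_x(i) - R_y(i); compute d_i^2.
  (5-4)^2=1, (3-2)^2=1, (4-11)^2=49, (2-1)^2=1, (7-12)^2=25, (8-8)^2=0, (10-9)^2=1, (9-6)^2=9, (11-7)^2=16, (1-5)^2=16, (12-10)^2=4, (6-3)^2=9
sum(d^2) = 132.
Step 3: rho = 1 - 6*132 / (12*(12^2 - 1)) = 1 - 792/1716 = 0.538462.
Step 4: Under H0, t = rho * sqrt((n-2)/(1-rho^2)) = 2.0207 ~ t(10).
Step 5: Two-sided p-value from the t-distribution with 10 df = 0.070894.
Step 6: alpha = 0.05. fail to reject H0.

rho = 0.5385, p = 0.070894, fail to reject H0 at alpha = 0.05.


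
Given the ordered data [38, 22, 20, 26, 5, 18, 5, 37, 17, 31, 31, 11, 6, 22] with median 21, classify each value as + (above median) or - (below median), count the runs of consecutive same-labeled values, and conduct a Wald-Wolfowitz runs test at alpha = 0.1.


Step 1: Compute median = 21; label A = above, B = below.
Labels in order: AABABBBABAABBA  (n_A = 7, n_B = 7)
Step 2: Count runs R = 9.
Step 3: Under H0 (random ordering), E[R] = 2*n_A*n_B/(n_A+n_B) + 1 = 2*7*7/14 + 1 = 8.0000.
        Var[R] = 2*n_A*n_B*(2*n_A*n_B - n_A - n_B) / ((n_A+n_B)^2 * (n_A+n_B-1)) = 8232/2548 = 3.2308.
        SD[R] = 1.7974.
Step 4: Continuity-corrected z = (R - 0.5 - E[R]) / SD[R] = (9 - 0.5 - 8.0000) / 1.7974 = 0.2782.
Step 5: Two-sided p-value via normal approximation = 2*(1 - Phi(|z|)) = 0.780879.
Step 6: alpha = 0.1. fail to reject H0.

R = 9, z = 0.2782, p = 0.780879, fail to reject H0.


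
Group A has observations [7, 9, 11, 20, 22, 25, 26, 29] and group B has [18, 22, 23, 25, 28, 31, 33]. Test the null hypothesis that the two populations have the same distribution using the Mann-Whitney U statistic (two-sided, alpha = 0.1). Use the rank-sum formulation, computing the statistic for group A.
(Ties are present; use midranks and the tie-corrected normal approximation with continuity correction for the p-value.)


Step 1: Combine and sort all 15 observations; assign midranks.
sorted (value, group): (7,X), (9,X), (11,X), (18,Y), (20,X), (22,X), (22,Y), (23,Y), (25,X), (25,Y), (26,X), (28,Y), (29,X), (31,Y), (33,Y)
ranks: 7->1, 9->2, 11->3, 18->4, 20->5, 22->6.5, 22->6.5, 23->8, 25->9.5, 25->9.5, 26->11, 28->12, 29->13, 31->14, 33->15
Step 2: Rank sum for X: R1 = 1 + 2 + 3 + 5 + 6.5 + 9.5 + 11 + 13 = 51.
Step 3: U_X = R1 - n1(n1+1)/2 = 51 - 8*9/2 = 51 - 36 = 15.
       U_Y = n1*n2 - U_X = 56 - 15 = 41.
Step 4: Ties are present, so use the tie-corrected normal approximation (with continuity correction) for the p-value.
Step 5: p-value = 0.147286; compare to alpha = 0.1. fail to reject H0.

U_X = 15, p = 0.147286, fail to reject H0 at alpha = 0.1.


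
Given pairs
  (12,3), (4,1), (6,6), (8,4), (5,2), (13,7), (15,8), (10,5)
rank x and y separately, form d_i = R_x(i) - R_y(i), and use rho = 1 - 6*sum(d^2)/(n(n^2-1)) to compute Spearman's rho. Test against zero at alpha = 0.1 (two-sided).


Step 1: Rank x and y separately (midranks; no ties here).
rank(x): 12->6, 4->1, 6->3, 8->4, 5->2, 13->7, 15->8, 10->5
rank(y): 3->3, 1->1, 6->6, 4->4, 2->2, 7->7, 8->8, 5->5
Step 2: d_i = R_x(i) - R_y(i); compute d_i^2.
  (6-3)^2=9, (1-1)^2=0, (3-6)^2=9, (4-4)^2=0, (2-2)^2=0, (7-7)^2=0, (8-8)^2=0, (5-5)^2=0
sum(d^2) = 18.
Step 3: rho = 1 - 6*18 / (8*(8^2 - 1)) = 1 - 108/504 = 0.785714.
Step 4: Under H0, t = rho * sqrt((n-2)/(1-rho^2)) = 3.1113 ~ t(6).
Step 5: Two-sided p-value from the t-distribution with 6 df = 0.020815.
Step 6: alpha = 0.1. reject H0.

rho = 0.7857, p = 0.020815, reject H0 at alpha = 0.1.


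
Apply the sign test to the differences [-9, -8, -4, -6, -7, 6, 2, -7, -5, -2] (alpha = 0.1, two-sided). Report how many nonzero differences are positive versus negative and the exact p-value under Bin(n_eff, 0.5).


Step 1: Discard zero differences. Original n = 10; n_eff = number of nonzero differences = 10.
Nonzero differences (with sign): -9, -8, -4, -6, -7, +6, +2, -7, -5, -2
Step 2: Count signs: positive = 2, negative = 8.
Step 3: Under H0: P(positive) = 0.5, so the number of positives S ~ Bin(10, 0.5).
Step 4: Two-sided exact p-value = sum of Bin(10,0.5) probabilities at or below the observed probability = 0.109375.
Step 5: alpha = 0.1. fail to reject H0.

n_eff = 10, pos = 2, neg = 8, p = 0.109375, fail to reject H0.


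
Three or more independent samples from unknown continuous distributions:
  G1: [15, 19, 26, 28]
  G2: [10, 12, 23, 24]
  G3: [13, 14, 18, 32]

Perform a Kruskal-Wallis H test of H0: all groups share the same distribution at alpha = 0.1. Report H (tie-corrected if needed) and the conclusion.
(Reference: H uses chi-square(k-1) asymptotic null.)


Step 1: Combine all N = 12 observations and assign midranks.
sorted (value, group, rank): (10,G2,1), (12,G2,2), (13,G3,3), (14,G3,4), (15,G1,5), (18,G3,6), (19,G1,7), (23,G2,8), (24,G2,9), (26,G1,10), (28,G1,11), (32,G3,12)
Step 2: Sum ranks within each group.
R_1 = 33 (n_1 = 4)
R_2 = 20 (n_2 = 4)
R_3 = 25 (n_3 = 4)
Step 3: H = 12/(N(N+1)) * sum(R_i^2/n_i) - 3(N+1)
     = 12/(12*13) * (33^2/4 + 20^2/4 + 25^2/4) - 3*13
     = 0.076923 * 528.5 - 39
     = 1.653846.
Step 4: No ties, so H is used without correction.
Step 5: Under H0, H ~ chi^2(2); p-value = 0.437393.
Step 6: alpha = 0.1. fail to reject H0.

H = 1.6538, df = 2, p = 0.437393, fail to reject H0.


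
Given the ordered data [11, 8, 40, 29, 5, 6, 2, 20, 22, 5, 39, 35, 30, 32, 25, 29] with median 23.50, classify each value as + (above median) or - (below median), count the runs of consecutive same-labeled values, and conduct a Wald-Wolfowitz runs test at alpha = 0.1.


Step 1: Compute median = 23.50; label A = above, B = below.
Labels in order: BBAABBBBBBAAAAAA  (n_A = 8, n_B = 8)
Step 2: Count runs R = 4.
Step 3: Under H0 (random ordering), E[R] = 2*n_A*n_B/(n_A+n_B) + 1 = 2*8*8/16 + 1 = 9.0000.
        Var[R] = 2*n_A*n_B*(2*n_A*n_B - n_A - n_B) / ((n_A+n_B)^2 * (n_A+n_B-1)) = 14336/3840 = 3.7333.
        SD[R] = 1.9322.
Step 4: Continuity-corrected z = (R + 0.5 - E[R]) / SD[R] = (4 + 0.5 - 9.0000) / 1.9322 = -2.3290.
Step 5: Two-sided p-value via normal approximation = 2*(1 - Phi(|z|)) = 0.019861.
Step 6: alpha = 0.1. reject H0.

R = 4, z = -2.3290, p = 0.019861, reject H0.


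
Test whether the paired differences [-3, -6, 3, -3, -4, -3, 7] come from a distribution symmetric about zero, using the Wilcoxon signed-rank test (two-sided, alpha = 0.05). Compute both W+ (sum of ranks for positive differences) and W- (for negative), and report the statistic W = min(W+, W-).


Step 1: Drop any zero differences (none here) and take |d_i|.
|d| = [3, 6, 3, 3, 4, 3, 7]
Step 2: Midrank |d_i| (ties get averaged ranks).
ranks: |3|->2.5, |6|->6, |3|->2.5, |3|->2.5, |4|->5, |3|->2.5, |7|->7
Step 3: Attach original signs; sum ranks with positive sign and with negative sign.
W+ = 2.5 + 7 = 9.5
W- = 2.5 + 6 + 2.5 + 5 + 2.5 = 18.5
(Check: W+ + W- = 28 should equal n(n+1)/2 = 28.)
Step 4: Test statistic W = min(W+, W-) = 9.5.
Step 5: Ties in |d|, so use the tie-corrected normal approximation.
        E[W] = n(n+1)/4 = 7*8/4 = 14.
        Tie groups: |d|=3 (t=4); sum(t^3 - t) = 60.
        Var[W] = n(n+1)(2n+1)/24 - sum(t^3-t)/48 = 840/24 - 60/48 = 33.75.
        z = (W - E[W]) / sqrt(Var[W]) = (9.5 - 14) / 5.8095 = -0.7746.
        Two-sided p = 2*Phi(z) = 0.438578.
Step 6: alpha = 0.05. fail to reject H0.

W+ = 9.5, W- = 18.5, W = min = 9.5, p = 0.438578, fail to reject H0.


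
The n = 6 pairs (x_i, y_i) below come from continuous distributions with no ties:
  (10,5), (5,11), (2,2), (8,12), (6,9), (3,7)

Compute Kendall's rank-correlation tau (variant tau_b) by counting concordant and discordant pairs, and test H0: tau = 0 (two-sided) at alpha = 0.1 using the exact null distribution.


Step 1: Enumerate the 15 unordered pairs (i,j) with i<j and classify each by sign(x_j-x_i) * sign(y_j-y_i).
  (1,2):dx=-5,dy=+6->D; (1,3):dx=-8,dy=-3->C; (1,4):dx=-2,dy=+7->D; (1,5):dx=-4,dy=+4->D
  (1,6):dx=-7,dy=+2->D; (2,3):dx=-3,dy=-9->C; (2,4):dx=+3,dy=+1->C; (2,5):dx=+1,dy=-2->D
  (2,6):dx=-2,dy=-4->C; (3,4):dx=+6,dy=+10->C; (3,5):dx=+4,dy=+7->C; (3,6):dx=+1,dy=+5->C
  (4,5):dx=-2,dy=-3->C; (4,6):dx=-5,dy=-5->C; (5,6):dx=-3,dy=-2->C
Step 2: C = 10, D = 5, total pairs = 15.
Step 3: tau = (C - D)/(n(n-1)/2) = (10 - 5)/15 = 0.333333.
Step 4: Exact two-sided p-value (enumerate n! = 720 permutations of y under H0): p = 0.469444.
Step 5: alpha = 0.1. fail to reject H0.

tau_b = 0.3333 (C=10, D=5), p = 0.469444, fail to reject H0.


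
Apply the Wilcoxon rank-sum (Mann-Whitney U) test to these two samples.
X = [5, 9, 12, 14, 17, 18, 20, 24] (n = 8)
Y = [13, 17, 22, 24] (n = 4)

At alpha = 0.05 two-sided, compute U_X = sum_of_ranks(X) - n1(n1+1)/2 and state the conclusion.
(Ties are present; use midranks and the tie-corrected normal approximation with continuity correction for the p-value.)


Step 1: Combine and sort all 12 observations; assign midranks.
sorted (value, group): (5,X), (9,X), (12,X), (13,Y), (14,X), (17,X), (17,Y), (18,X), (20,X), (22,Y), (24,X), (24,Y)
ranks: 5->1, 9->2, 12->3, 13->4, 14->5, 17->6.5, 17->6.5, 18->8, 20->9, 22->10, 24->11.5, 24->11.5
Step 2: Rank sum for X: R1 = 1 + 2 + 3 + 5 + 6.5 + 8 + 9 + 11.5 = 46.
Step 3: U_X = R1 - n1(n1+1)/2 = 46 - 8*9/2 = 46 - 36 = 10.
       U_Y = n1*n2 - U_X = 32 - 10 = 22.
Step 4: Ties are present, so use the tie-corrected normal approximation (with continuity correction) for the p-value.
Step 5: p-value = 0.348547; compare to alpha = 0.05. fail to reject H0.

U_X = 10, p = 0.348547, fail to reject H0 at alpha = 0.05.


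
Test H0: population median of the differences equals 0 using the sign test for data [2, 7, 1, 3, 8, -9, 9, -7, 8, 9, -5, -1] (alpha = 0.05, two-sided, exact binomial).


Step 1: Discard zero differences. Original n = 12; n_eff = number of nonzero differences = 12.
Nonzero differences (with sign): +2, +7, +1, +3, +8, -9, +9, -7, +8, +9, -5, -1
Step 2: Count signs: positive = 8, negative = 4.
Step 3: Under H0: P(positive) = 0.5, so the number of positives S ~ Bin(12, 0.5).
Step 4: Two-sided exact p-value = sum of Bin(12,0.5) probabilities at or below the observed probability = 0.387695.
Step 5: alpha = 0.05. fail to reject H0.

n_eff = 12, pos = 8, neg = 4, p = 0.387695, fail to reject H0.


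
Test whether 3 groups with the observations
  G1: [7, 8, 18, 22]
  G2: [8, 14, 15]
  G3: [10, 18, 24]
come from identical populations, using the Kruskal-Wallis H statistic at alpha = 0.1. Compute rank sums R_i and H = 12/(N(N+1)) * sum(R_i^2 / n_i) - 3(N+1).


Step 1: Combine all N = 10 observations and assign midranks.
sorted (value, group, rank): (7,G1,1), (8,G1,2.5), (8,G2,2.5), (10,G3,4), (14,G2,5), (15,G2,6), (18,G1,7.5), (18,G3,7.5), (22,G1,9), (24,G3,10)
Step 2: Sum ranks within each group.
R_1 = 20 (n_1 = 4)
R_2 = 13.5 (n_2 = 3)
R_3 = 21.5 (n_3 = 3)
Step 3: H = 12/(N(N+1)) * sum(R_i^2/n_i) - 3(N+1)
     = 12/(10*11) * (20^2/4 + 13.5^2/3 + 21.5^2/3) - 3*11
     = 0.109091 * 314.833 - 33
     = 1.345455.
Step 4: Ties present; correction factor C = 1 - 12/(10^3 - 10) = 0.987879. Corrected H = 1.345455 / 0.987879 = 1.361963.
Step 5: Under H0, H ~ chi^2(2); p-value = 0.506120.
Step 6: alpha = 0.1. fail to reject H0.

H = 1.3620, df = 2, p = 0.506120, fail to reject H0.


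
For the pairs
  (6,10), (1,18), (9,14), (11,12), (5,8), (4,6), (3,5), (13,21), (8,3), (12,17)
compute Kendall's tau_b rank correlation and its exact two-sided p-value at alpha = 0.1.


Step 1: Enumerate the 45 unordered pairs (i,j) with i<j and classify each by sign(x_j-x_i) * sign(y_j-y_i).
  (1,2):dx=-5,dy=+8->D; (1,3):dx=+3,dy=+4->C; (1,4):dx=+5,dy=+2->C; (1,5):dx=-1,dy=-2->C
  (1,6):dx=-2,dy=-4->C; (1,7):dx=-3,dy=-5->C; (1,8):dx=+7,dy=+11->C; (1,9):dx=+2,dy=-7->D
  (1,10):dx=+6,dy=+7->C; (2,3):dx=+8,dy=-4->D; (2,4):dx=+10,dy=-6->D; (2,5):dx=+4,dy=-10->D
  (2,6):dx=+3,dy=-12->D; (2,7):dx=+2,dy=-13->D; (2,8):dx=+12,dy=+3->C; (2,9):dx=+7,dy=-15->D
  (2,10):dx=+11,dy=-1->D; (3,4):dx=+2,dy=-2->D; (3,5):dx=-4,dy=-6->C; (3,6):dx=-5,dy=-8->C
  (3,7):dx=-6,dy=-9->C; (3,8):dx=+4,dy=+7->C; (3,9):dx=-1,dy=-11->C; (3,10):dx=+3,dy=+3->C
  (4,5):dx=-6,dy=-4->C; (4,6):dx=-7,dy=-6->C; (4,7):dx=-8,dy=-7->C; (4,8):dx=+2,dy=+9->C
  (4,9):dx=-3,dy=-9->C; (4,10):dx=+1,dy=+5->C; (5,6):dx=-1,dy=-2->C; (5,7):dx=-2,dy=-3->C
  (5,8):dx=+8,dy=+13->C; (5,9):dx=+3,dy=-5->D; (5,10):dx=+7,dy=+9->C; (6,7):dx=-1,dy=-1->C
  (6,8):dx=+9,dy=+15->C; (6,9):dx=+4,dy=-3->D; (6,10):dx=+8,dy=+11->C; (7,8):dx=+10,dy=+16->C
  (7,9):dx=+5,dy=-2->D; (7,10):dx=+9,dy=+12->C; (8,9):dx=-5,dy=-18->C; (8,10):dx=-1,dy=-4->C
  (9,10):dx=+4,dy=+14->C
Step 2: C = 32, D = 13, total pairs = 45.
Step 3: tau = (C - D)/(n(n-1)/2) = (32 - 13)/45 = 0.422222.
Step 4: Exact two-sided p-value (enumerate n! = 3628800 permutations of y under H0): p = 0.108313.
Step 5: alpha = 0.1. fail to reject H0.

tau_b = 0.4222 (C=32, D=13), p = 0.108313, fail to reject H0.


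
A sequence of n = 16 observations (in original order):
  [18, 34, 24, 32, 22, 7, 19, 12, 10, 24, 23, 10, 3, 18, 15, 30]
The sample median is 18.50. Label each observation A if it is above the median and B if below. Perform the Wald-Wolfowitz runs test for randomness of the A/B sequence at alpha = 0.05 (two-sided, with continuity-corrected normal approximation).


Step 1: Compute median = 18.50; label A = above, B = below.
Labels in order: BAAAABABBAABBBBA  (n_A = 8, n_B = 8)
Step 2: Count runs R = 8.
Step 3: Under H0 (random ordering), E[R] = 2*n_A*n_B/(n_A+n_B) + 1 = 2*8*8/16 + 1 = 9.0000.
        Var[R] = 2*n_A*n_B*(2*n_A*n_B - n_A - n_B) / ((n_A+n_B)^2 * (n_A+n_B-1)) = 14336/3840 = 3.7333.
        SD[R] = 1.9322.
Step 4: Continuity-corrected z = (R + 0.5 - E[R]) / SD[R] = (8 + 0.5 - 9.0000) / 1.9322 = -0.2588.
Step 5: Two-sided p-value via normal approximation = 2*(1 - Phi(|z|)) = 0.795809.
Step 6: alpha = 0.05. fail to reject H0.

R = 8, z = -0.2588, p = 0.795809, fail to reject H0.


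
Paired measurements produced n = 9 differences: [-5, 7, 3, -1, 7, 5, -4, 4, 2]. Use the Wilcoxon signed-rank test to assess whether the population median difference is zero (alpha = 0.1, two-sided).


Step 1: Drop any zero differences (none here) and take |d_i|.
|d| = [5, 7, 3, 1, 7, 5, 4, 4, 2]
Step 2: Midrank |d_i| (ties get averaged ranks).
ranks: |5|->6.5, |7|->8.5, |3|->3, |1|->1, |7|->8.5, |5|->6.5, |4|->4.5, |4|->4.5, |2|->2
Step 3: Attach original signs; sum ranks with positive sign and with negative sign.
W+ = 8.5 + 3 + 8.5 + 6.5 + 4.5 + 2 = 33
W- = 6.5 + 1 + 4.5 = 12
(Check: W+ + W- = 45 should equal n(n+1)/2 = 45.)
Step 4: Test statistic W = min(W+, W-) = 12.
Step 5: Ties in |d|, so use the tie-corrected normal approximation.
        E[W] = n(n+1)/4 = 9*10/4 = 22.5.
        Tie groups: |d|=4 (t=2), |d|=5 (t=2), |d|=7 (t=2); sum(t^3 - t) = 18.
        Var[W] = n(n+1)(2n+1)/24 - sum(t^3-t)/48 = 1710/24 - 18/48 = 70.875.
        z = (W - E[W]) / sqrt(Var[W]) = (12 - 22.5) / 8.4187 = -1.2472.
        Two-sided p = 2*Phi(z) = 0.212317.
Step 6: alpha = 0.1. fail to reject H0.

W+ = 33, W- = 12, W = min = 12, p = 0.212317, fail to reject H0.


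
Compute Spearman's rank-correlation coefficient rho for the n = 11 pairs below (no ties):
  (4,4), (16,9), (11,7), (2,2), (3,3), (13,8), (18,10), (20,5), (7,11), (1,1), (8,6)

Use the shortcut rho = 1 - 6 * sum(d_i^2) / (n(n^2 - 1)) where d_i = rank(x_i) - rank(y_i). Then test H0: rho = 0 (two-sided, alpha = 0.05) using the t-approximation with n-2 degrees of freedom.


Step 1: Rank x and y separately (midranks; no ties here).
rank(x): 4->4, 16->9, 11->7, 2->2, 3->3, 13->8, 18->10, 20->11, 7->5, 1->1, 8->6
rank(y): 4->4, 9->9, 7->7, 2->2, 3->3, 8->8, 10->10, 5->5, 11->11, 1->1, 6->6
Step 2: d_i = R_x(i) - R_y(i); compute d_i^2.
  (4-4)^2=0, (9-9)^2=0, (7-7)^2=0, (2-2)^2=0, (3-3)^2=0, (8-8)^2=0, (10-10)^2=0, (11-5)^2=36, (5-11)^2=36, (1-1)^2=0, (6-6)^2=0
sum(d^2) = 72.
Step 3: rho = 1 - 6*72 / (11*(11^2 - 1)) = 1 - 432/1320 = 0.672727.
Step 4: Under H0, t = rho * sqrt((n-2)/(1-rho^2)) = 2.7277 ~ t(9).
Step 5: Two-sided p-value from the t-distribution with 9 df = 0.023313.
Step 6: alpha = 0.05. reject H0.

rho = 0.6727, p = 0.023313, reject H0 at alpha = 0.05.


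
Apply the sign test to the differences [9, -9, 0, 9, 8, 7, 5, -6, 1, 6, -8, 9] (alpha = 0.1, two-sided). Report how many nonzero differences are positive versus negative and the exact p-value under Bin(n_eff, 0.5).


Step 1: Discard zero differences. Original n = 12; n_eff = number of nonzero differences = 11.
Nonzero differences (with sign): +9, -9, +9, +8, +7, +5, -6, +1, +6, -8, +9
Step 2: Count signs: positive = 8, negative = 3.
Step 3: Under H0: P(positive) = 0.5, so the number of positives S ~ Bin(11, 0.5).
Step 4: Two-sided exact p-value = sum of Bin(11,0.5) probabilities at or below the observed probability = 0.226562.
Step 5: alpha = 0.1. fail to reject H0.

n_eff = 11, pos = 8, neg = 3, p = 0.226562, fail to reject H0.


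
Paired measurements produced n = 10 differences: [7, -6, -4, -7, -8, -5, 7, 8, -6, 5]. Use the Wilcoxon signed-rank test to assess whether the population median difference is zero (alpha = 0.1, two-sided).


Step 1: Drop any zero differences (none here) and take |d_i|.
|d| = [7, 6, 4, 7, 8, 5, 7, 8, 6, 5]
Step 2: Midrank |d_i| (ties get averaged ranks).
ranks: |7|->7, |6|->4.5, |4|->1, |7|->7, |8|->9.5, |5|->2.5, |7|->7, |8|->9.5, |6|->4.5, |5|->2.5
Step 3: Attach original signs; sum ranks with positive sign and with negative sign.
W+ = 7 + 7 + 9.5 + 2.5 = 26
W- = 4.5 + 1 + 7 + 9.5 + 2.5 + 4.5 = 29
(Check: W+ + W- = 55 should equal n(n+1)/2 = 55.)
Step 4: Test statistic W = min(W+, W-) = 26.
Step 5: Ties in |d|, so use the tie-corrected normal approximation.
        E[W] = n(n+1)/4 = 10*11/4 = 27.5.
        Tie groups: |d|=5 (t=2), |d|=6 (t=2), |d|=7 (t=3), |d|=8 (t=2); sum(t^3 - t) = 42.
        Var[W] = n(n+1)(2n+1)/24 - sum(t^3-t)/48 = 2310/24 - 42/48 = 95.375.
        z = (W - E[W]) / sqrt(Var[W]) = (26 - 27.5) / 9.7660 = -0.1536.
        Two-sided p = 2*Phi(z) = 0.877930.
Step 6: alpha = 0.1. fail to reject H0.

W+ = 26, W- = 29, W = min = 26, p = 0.877930, fail to reject H0.


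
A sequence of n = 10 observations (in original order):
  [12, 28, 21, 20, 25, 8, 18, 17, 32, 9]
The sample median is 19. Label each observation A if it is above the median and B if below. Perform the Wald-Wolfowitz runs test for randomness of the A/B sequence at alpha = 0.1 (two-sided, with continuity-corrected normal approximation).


Step 1: Compute median = 19; label A = above, B = below.
Labels in order: BAAAABBBAB  (n_A = 5, n_B = 5)
Step 2: Count runs R = 5.
Step 3: Under H0 (random ordering), E[R] = 2*n_A*n_B/(n_A+n_B) + 1 = 2*5*5/10 + 1 = 6.0000.
        Var[R] = 2*n_A*n_B*(2*n_A*n_B - n_A - n_B) / ((n_A+n_B)^2 * (n_A+n_B-1)) = 2000/900 = 2.2222.
        SD[R] = 1.4907.
Step 4: Continuity-corrected z = (R + 0.5 - E[R]) / SD[R] = (5 + 0.5 - 6.0000) / 1.4907 = -0.3354.
Step 5: Two-sided p-value via normal approximation = 2*(1 - Phi(|z|)) = 0.737316.
Step 6: alpha = 0.1. fail to reject H0.

R = 5, z = -0.3354, p = 0.737316, fail to reject H0.


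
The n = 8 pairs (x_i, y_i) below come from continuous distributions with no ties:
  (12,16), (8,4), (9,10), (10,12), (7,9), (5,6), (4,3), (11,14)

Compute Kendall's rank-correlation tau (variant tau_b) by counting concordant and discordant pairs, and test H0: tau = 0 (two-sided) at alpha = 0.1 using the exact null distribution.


Step 1: Enumerate the 28 unordered pairs (i,j) with i<j and classify each by sign(x_j-x_i) * sign(y_j-y_i).
  (1,2):dx=-4,dy=-12->C; (1,3):dx=-3,dy=-6->C; (1,4):dx=-2,dy=-4->C; (1,5):dx=-5,dy=-7->C
  (1,6):dx=-7,dy=-10->C; (1,7):dx=-8,dy=-13->C; (1,8):dx=-1,dy=-2->C; (2,3):dx=+1,dy=+6->C
  (2,4):dx=+2,dy=+8->C; (2,5):dx=-1,dy=+5->D; (2,6):dx=-3,dy=+2->D; (2,7):dx=-4,dy=-1->C
  (2,8):dx=+3,dy=+10->C; (3,4):dx=+1,dy=+2->C; (3,5):dx=-2,dy=-1->C; (3,6):dx=-4,dy=-4->C
  (3,7):dx=-5,dy=-7->C; (3,8):dx=+2,dy=+4->C; (4,5):dx=-3,dy=-3->C; (4,6):dx=-5,dy=-6->C
  (4,7):dx=-6,dy=-9->C; (4,8):dx=+1,dy=+2->C; (5,6):dx=-2,dy=-3->C; (5,7):dx=-3,dy=-6->C
  (5,8):dx=+4,dy=+5->C; (6,7):dx=-1,dy=-3->C; (6,8):dx=+6,dy=+8->C; (7,8):dx=+7,dy=+11->C
Step 2: C = 26, D = 2, total pairs = 28.
Step 3: tau = (C - D)/(n(n-1)/2) = (26 - 2)/28 = 0.857143.
Step 4: Exact two-sided p-value (enumerate n! = 40320 permutations of y under H0): p = 0.001736.
Step 5: alpha = 0.1. reject H0.

tau_b = 0.8571 (C=26, D=2), p = 0.001736, reject H0.


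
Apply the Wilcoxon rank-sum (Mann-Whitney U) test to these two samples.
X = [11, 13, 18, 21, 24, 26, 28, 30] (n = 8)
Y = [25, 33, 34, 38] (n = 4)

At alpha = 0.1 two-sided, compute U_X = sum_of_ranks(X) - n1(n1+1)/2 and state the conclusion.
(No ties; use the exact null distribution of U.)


Step 1: Combine and sort all 12 observations; assign midranks.
sorted (value, group): (11,X), (13,X), (18,X), (21,X), (24,X), (25,Y), (26,X), (28,X), (30,X), (33,Y), (34,Y), (38,Y)
ranks: 11->1, 13->2, 18->3, 21->4, 24->5, 25->6, 26->7, 28->8, 30->9, 33->10, 34->11, 38->12
Step 2: Rank sum for X: R1 = 1 + 2 + 3 + 4 + 5 + 7 + 8 + 9 = 39.
Step 3: U_X = R1 - n1(n1+1)/2 = 39 - 8*9/2 = 39 - 36 = 3.
       U_Y = n1*n2 - U_X = 32 - 3 = 29.
Step 4: No ties, so the exact null distribution of U (based on enumerating the C(12,8) = 495 equally likely rank assignments) gives the two-sided p-value.
Step 5: p-value = 0.028283; compare to alpha = 0.1. reject H0.

U_X = 3, p = 0.028283, reject H0 at alpha = 0.1.


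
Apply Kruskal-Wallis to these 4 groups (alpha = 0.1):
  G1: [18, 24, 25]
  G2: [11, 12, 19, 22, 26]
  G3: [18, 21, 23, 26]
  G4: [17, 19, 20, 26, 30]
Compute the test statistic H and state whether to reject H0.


Step 1: Combine all N = 17 observations and assign midranks.
sorted (value, group, rank): (11,G2,1), (12,G2,2), (17,G4,3), (18,G1,4.5), (18,G3,4.5), (19,G2,6.5), (19,G4,6.5), (20,G4,8), (21,G3,9), (22,G2,10), (23,G3,11), (24,G1,12), (25,G1,13), (26,G2,15), (26,G3,15), (26,G4,15), (30,G4,17)
Step 2: Sum ranks within each group.
R_1 = 29.5 (n_1 = 3)
R_2 = 34.5 (n_2 = 5)
R_3 = 39.5 (n_3 = 4)
R_4 = 49.5 (n_4 = 5)
Step 3: H = 12/(N(N+1)) * sum(R_i^2/n_i) - 3(N+1)
     = 12/(17*18) * (29.5^2/3 + 34.5^2/5 + 39.5^2/4 + 49.5^2/5) - 3*18
     = 0.039216 * 1408.25 - 54
     = 1.225327.
Step 4: Ties present; correction factor C = 1 - 36/(17^3 - 17) = 0.992647. Corrected H = 1.225327 / 0.992647 = 1.234403.
Step 5: Under H0, H ~ chi^2(3); p-value = 0.744765.
Step 6: alpha = 0.1. fail to reject H0.

H = 1.2344, df = 3, p = 0.744765, fail to reject H0.


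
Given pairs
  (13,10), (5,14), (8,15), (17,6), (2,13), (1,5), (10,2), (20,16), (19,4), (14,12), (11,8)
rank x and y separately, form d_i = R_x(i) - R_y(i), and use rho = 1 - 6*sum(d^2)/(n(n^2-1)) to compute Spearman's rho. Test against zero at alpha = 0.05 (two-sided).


Step 1: Rank x and y separately (midranks; no ties here).
rank(x): 13->7, 5->3, 8->4, 17->9, 2->2, 1->1, 10->5, 20->11, 19->10, 14->8, 11->6
rank(y): 10->6, 14->9, 15->10, 6->4, 13->8, 5->3, 2->1, 16->11, 4->2, 12->7, 8->5
Step 2: d_i = R_x(i) - R_y(i); compute d_i^2.
  (7-6)^2=1, (3-9)^2=36, (4-10)^2=36, (9-4)^2=25, (2-8)^2=36, (1-3)^2=4, (5-1)^2=16, (11-11)^2=0, (10-2)^2=64, (8-7)^2=1, (6-5)^2=1
sum(d^2) = 220.
Step 3: rho = 1 - 6*220 / (11*(11^2 - 1)) = 1 - 1320/1320 = 0.000000.
Step 4: Under H0, t = rho * sqrt((n-2)/(1-rho^2)) = 0.0000 ~ t(9).
Step 5: Two-sided p-value from the t-distribution with 9 df = 1.000000.
Step 6: alpha = 0.05. fail to reject H0.

rho = 0.0000, p = 1.000000, fail to reject H0 at alpha = 0.05.


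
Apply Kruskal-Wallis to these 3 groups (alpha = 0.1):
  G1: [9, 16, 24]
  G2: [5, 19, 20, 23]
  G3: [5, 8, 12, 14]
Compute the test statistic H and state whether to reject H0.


Step 1: Combine all N = 11 observations and assign midranks.
sorted (value, group, rank): (5,G2,1.5), (5,G3,1.5), (8,G3,3), (9,G1,4), (12,G3,5), (14,G3,6), (16,G1,7), (19,G2,8), (20,G2,9), (23,G2,10), (24,G1,11)
Step 2: Sum ranks within each group.
R_1 = 22 (n_1 = 3)
R_2 = 28.5 (n_2 = 4)
R_3 = 15.5 (n_3 = 4)
Step 3: H = 12/(N(N+1)) * sum(R_i^2/n_i) - 3(N+1)
     = 12/(11*12) * (22^2/3 + 28.5^2/4 + 15.5^2/4) - 3*12
     = 0.090909 * 424.458 - 36
     = 2.587121.
Step 4: Ties present; correction factor C = 1 - 6/(11^3 - 11) = 0.995455. Corrected H = 2.587121 / 0.995455 = 2.598935.
Step 5: Under H0, H ~ chi^2(2); p-value = 0.272677.
Step 6: alpha = 0.1. fail to reject H0.

H = 2.5989, df = 2, p = 0.272677, fail to reject H0.


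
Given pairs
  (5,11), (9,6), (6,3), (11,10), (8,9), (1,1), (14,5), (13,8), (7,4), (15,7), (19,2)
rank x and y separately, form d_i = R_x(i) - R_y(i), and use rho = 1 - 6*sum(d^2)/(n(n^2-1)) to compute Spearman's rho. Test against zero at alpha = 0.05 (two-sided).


Step 1: Rank x and y separately (midranks; no ties here).
rank(x): 5->2, 9->6, 6->3, 11->7, 8->5, 1->1, 14->9, 13->8, 7->4, 15->10, 19->11
rank(y): 11->11, 6->6, 3->3, 10->10, 9->9, 1->1, 5->5, 8->8, 4->4, 7->7, 2->2
Step 2: d_i = R_x(i) - R_y(i); compute d_i^2.
  (2-11)^2=81, (6-6)^2=0, (3-3)^2=0, (7-10)^2=9, (5-9)^2=16, (1-1)^2=0, (9-5)^2=16, (8-8)^2=0, (4-4)^2=0, (10-7)^2=9, (11-2)^2=81
sum(d^2) = 212.
Step 3: rho = 1 - 6*212 / (11*(11^2 - 1)) = 1 - 1272/1320 = 0.036364.
Step 4: Under H0, t = rho * sqrt((n-2)/(1-rho^2)) = 0.1092 ~ t(9).
Step 5: Two-sided p-value from the t-distribution with 9 df = 0.915468.
Step 6: alpha = 0.05. fail to reject H0.

rho = 0.0364, p = 0.915468, fail to reject H0 at alpha = 0.05.


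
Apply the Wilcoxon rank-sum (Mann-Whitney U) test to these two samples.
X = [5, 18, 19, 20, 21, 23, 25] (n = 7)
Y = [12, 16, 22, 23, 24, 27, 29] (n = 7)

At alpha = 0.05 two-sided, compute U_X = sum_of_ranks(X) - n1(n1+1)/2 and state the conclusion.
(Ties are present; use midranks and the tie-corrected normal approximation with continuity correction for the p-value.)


Step 1: Combine and sort all 14 observations; assign midranks.
sorted (value, group): (5,X), (12,Y), (16,Y), (18,X), (19,X), (20,X), (21,X), (22,Y), (23,X), (23,Y), (24,Y), (25,X), (27,Y), (29,Y)
ranks: 5->1, 12->2, 16->3, 18->4, 19->5, 20->6, 21->7, 22->8, 23->9.5, 23->9.5, 24->11, 25->12, 27->13, 29->14
Step 2: Rank sum for X: R1 = 1 + 4 + 5 + 6 + 7 + 9.5 + 12 = 44.5.
Step 3: U_X = R1 - n1(n1+1)/2 = 44.5 - 7*8/2 = 44.5 - 28 = 16.5.
       U_Y = n1*n2 - U_X = 49 - 16.5 = 32.5.
Step 4: Ties are present, so use the tie-corrected normal approximation (with continuity correction) for the p-value.
Step 5: p-value = 0.337373; compare to alpha = 0.05. fail to reject H0.

U_X = 16.5, p = 0.337373, fail to reject H0 at alpha = 0.05.


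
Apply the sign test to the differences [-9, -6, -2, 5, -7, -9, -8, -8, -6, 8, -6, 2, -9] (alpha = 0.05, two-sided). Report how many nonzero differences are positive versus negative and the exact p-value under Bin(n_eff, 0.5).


Step 1: Discard zero differences. Original n = 13; n_eff = number of nonzero differences = 13.
Nonzero differences (with sign): -9, -6, -2, +5, -7, -9, -8, -8, -6, +8, -6, +2, -9
Step 2: Count signs: positive = 3, negative = 10.
Step 3: Under H0: P(positive) = 0.5, so the number of positives S ~ Bin(13, 0.5).
Step 4: Two-sided exact p-value = sum of Bin(13,0.5) probabilities at or below the observed probability = 0.092285.
Step 5: alpha = 0.05. fail to reject H0.

n_eff = 13, pos = 3, neg = 10, p = 0.092285, fail to reject H0.


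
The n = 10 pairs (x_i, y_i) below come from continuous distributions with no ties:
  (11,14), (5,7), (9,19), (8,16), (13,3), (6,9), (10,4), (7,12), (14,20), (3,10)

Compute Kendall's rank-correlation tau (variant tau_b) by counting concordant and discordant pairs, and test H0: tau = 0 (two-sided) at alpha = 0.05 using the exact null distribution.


Step 1: Enumerate the 45 unordered pairs (i,j) with i<j and classify each by sign(x_j-x_i) * sign(y_j-y_i).
  (1,2):dx=-6,dy=-7->C; (1,3):dx=-2,dy=+5->D; (1,4):dx=-3,dy=+2->D; (1,5):dx=+2,dy=-11->D
  (1,6):dx=-5,dy=-5->C; (1,7):dx=-1,dy=-10->C; (1,8):dx=-4,dy=-2->C; (1,9):dx=+3,dy=+6->C
  (1,10):dx=-8,dy=-4->C; (2,3):dx=+4,dy=+12->C; (2,4):dx=+3,dy=+9->C; (2,5):dx=+8,dy=-4->D
  (2,6):dx=+1,dy=+2->C; (2,7):dx=+5,dy=-3->D; (2,8):dx=+2,dy=+5->C; (2,9):dx=+9,dy=+13->C
  (2,10):dx=-2,dy=+3->D; (3,4):dx=-1,dy=-3->C; (3,5):dx=+4,dy=-16->D; (3,6):dx=-3,dy=-10->C
  (3,7):dx=+1,dy=-15->D; (3,8):dx=-2,dy=-7->C; (3,9):dx=+5,dy=+1->C; (3,10):dx=-6,dy=-9->C
  (4,5):dx=+5,dy=-13->D; (4,6):dx=-2,dy=-7->C; (4,7):dx=+2,dy=-12->D; (4,8):dx=-1,dy=-4->C
  (4,9):dx=+6,dy=+4->C; (4,10):dx=-5,dy=-6->C; (5,6):dx=-7,dy=+6->D; (5,7):dx=-3,dy=+1->D
  (5,8):dx=-6,dy=+9->D; (5,9):dx=+1,dy=+17->C; (5,10):dx=-10,dy=+7->D; (6,7):dx=+4,dy=-5->D
  (6,8):dx=+1,dy=+3->C; (6,9):dx=+8,dy=+11->C; (6,10):dx=-3,dy=+1->D; (7,8):dx=-3,dy=+8->D
  (7,9):dx=+4,dy=+16->C; (7,10):dx=-7,dy=+6->D; (8,9):dx=+7,dy=+8->C; (8,10):dx=-4,dy=-2->C
  (9,10):dx=-11,dy=-10->C
Step 2: C = 27, D = 18, total pairs = 45.
Step 3: tau = (C - D)/(n(n-1)/2) = (27 - 18)/45 = 0.200000.
Step 4: Exact two-sided p-value (enumerate n! = 3628800 permutations of y under H0): p = 0.484313.
Step 5: alpha = 0.05. fail to reject H0.

tau_b = 0.2000 (C=27, D=18), p = 0.484313, fail to reject H0.


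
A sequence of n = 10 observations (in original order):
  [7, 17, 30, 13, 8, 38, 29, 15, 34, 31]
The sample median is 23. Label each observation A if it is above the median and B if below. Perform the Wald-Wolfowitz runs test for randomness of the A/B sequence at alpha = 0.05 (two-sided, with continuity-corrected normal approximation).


Step 1: Compute median = 23; label A = above, B = below.
Labels in order: BBABBAABAA  (n_A = 5, n_B = 5)
Step 2: Count runs R = 6.
Step 3: Under H0 (random ordering), E[R] = 2*n_A*n_B/(n_A+n_B) + 1 = 2*5*5/10 + 1 = 6.0000.
        Var[R] = 2*n_A*n_B*(2*n_A*n_B - n_A - n_B) / ((n_A+n_B)^2 * (n_A+n_B-1)) = 2000/900 = 2.2222.
        SD[R] = 1.4907.
Step 4: R = E[R], so z = 0 with no continuity correction.
Step 5: Two-sided p-value via normal approximation = 2*(1 - Phi(|z|)) = 1.000000.
Step 6: alpha = 0.05. fail to reject H0.

R = 6, z = 0.0000, p = 1.000000, fail to reject H0.


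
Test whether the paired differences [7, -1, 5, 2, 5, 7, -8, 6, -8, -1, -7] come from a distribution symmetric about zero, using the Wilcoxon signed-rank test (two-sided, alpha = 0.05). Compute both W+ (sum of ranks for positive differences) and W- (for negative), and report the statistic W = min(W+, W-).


Step 1: Drop any zero differences (none here) and take |d_i|.
|d| = [7, 1, 5, 2, 5, 7, 8, 6, 8, 1, 7]
Step 2: Midrank |d_i| (ties get averaged ranks).
ranks: |7|->8, |1|->1.5, |5|->4.5, |2|->3, |5|->4.5, |7|->8, |8|->10.5, |6|->6, |8|->10.5, |1|->1.5, |7|->8
Step 3: Attach original signs; sum ranks with positive sign and with negative sign.
W+ = 8 + 4.5 + 3 + 4.5 + 8 + 6 = 34
W- = 1.5 + 10.5 + 10.5 + 1.5 + 8 = 32
(Check: W+ + W- = 66 should equal n(n+1)/2 = 66.)
Step 4: Test statistic W = min(W+, W-) = 32.
Step 5: Ties in |d|, so use the tie-corrected normal approximation.
        E[W] = n(n+1)/4 = 11*12/4 = 33.
        Tie groups: |d|=1 (t=2), |d|=5 (t=2), |d|=7 (t=3), |d|=8 (t=2); sum(t^3 - t) = 42.
        Var[W] = n(n+1)(2n+1)/24 - sum(t^3-t)/48 = 3036/24 - 42/48 = 125.625.
        z = (W - E[W]) / sqrt(Var[W]) = (32 - 33) / 11.2083 = -0.0892.
        Two-sided p = 2*Phi(z) = 0.928907.
Step 6: alpha = 0.05. fail to reject H0.

W+ = 34, W- = 32, W = min = 32, p = 0.928907, fail to reject H0.


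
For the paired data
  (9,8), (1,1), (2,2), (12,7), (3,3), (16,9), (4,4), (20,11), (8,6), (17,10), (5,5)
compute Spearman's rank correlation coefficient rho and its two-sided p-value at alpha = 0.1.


Step 1: Rank x and y separately (midranks; no ties here).
rank(x): 9->7, 1->1, 2->2, 12->8, 3->3, 16->9, 4->4, 20->11, 8->6, 17->10, 5->5
rank(y): 8->8, 1->1, 2->2, 7->7, 3->3, 9->9, 4->4, 11->11, 6->6, 10->10, 5->5
Step 2: d_i = R_x(i) - R_y(i); compute d_i^2.
  (7-8)^2=1, (1-1)^2=0, (2-2)^2=0, (8-7)^2=1, (3-3)^2=0, (9-9)^2=0, (4-4)^2=0, (11-11)^2=0, (6-6)^2=0, (10-10)^2=0, (5-5)^2=0
sum(d^2) = 2.
Step 3: rho = 1 - 6*2 / (11*(11^2 - 1)) = 1 - 12/1320 = 0.990909.
Step 4: Under H0, t = rho * sqrt((n-2)/(1-rho^2)) = 22.0966 ~ t(9).
Step 5: Two-sided p-value from the t-distribution with 9 df = 0.000000.
Step 6: alpha = 0.1. reject H0.

rho = 0.9909, p = 0.000000, reject H0 at alpha = 0.1.


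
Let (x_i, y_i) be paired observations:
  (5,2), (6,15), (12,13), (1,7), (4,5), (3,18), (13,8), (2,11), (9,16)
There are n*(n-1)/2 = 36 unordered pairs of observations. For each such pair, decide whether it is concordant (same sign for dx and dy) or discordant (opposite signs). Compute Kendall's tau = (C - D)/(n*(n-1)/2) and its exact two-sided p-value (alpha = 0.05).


Step 1: Enumerate the 36 unordered pairs (i,j) with i<j and classify each by sign(x_j-x_i) * sign(y_j-y_i).
  (1,2):dx=+1,dy=+13->C; (1,3):dx=+7,dy=+11->C; (1,4):dx=-4,dy=+5->D; (1,5):dx=-1,dy=+3->D
  (1,6):dx=-2,dy=+16->D; (1,7):dx=+8,dy=+6->C; (1,8):dx=-3,dy=+9->D; (1,9):dx=+4,dy=+14->C
  (2,3):dx=+6,dy=-2->D; (2,4):dx=-5,dy=-8->C; (2,5):dx=-2,dy=-10->C; (2,6):dx=-3,dy=+3->D
  (2,7):dx=+7,dy=-7->D; (2,8):dx=-4,dy=-4->C; (2,9):dx=+3,dy=+1->C; (3,4):dx=-11,dy=-6->C
  (3,5):dx=-8,dy=-8->C; (3,6):dx=-9,dy=+5->D; (3,7):dx=+1,dy=-5->D; (3,8):dx=-10,dy=-2->C
  (3,9):dx=-3,dy=+3->D; (4,5):dx=+3,dy=-2->D; (4,6):dx=+2,dy=+11->C; (4,7):dx=+12,dy=+1->C
  (4,8):dx=+1,dy=+4->C; (4,9):dx=+8,dy=+9->C; (5,6):dx=-1,dy=+13->D; (5,7):dx=+9,dy=+3->C
  (5,8):dx=-2,dy=+6->D; (5,9):dx=+5,dy=+11->C; (6,7):dx=+10,dy=-10->D; (6,8):dx=-1,dy=-7->C
  (6,9):dx=+6,dy=-2->D; (7,8):dx=-11,dy=+3->D; (7,9):dx=-4,dy=+8->D; (8,9):dx=+7,dy=+5->C
Step 2: C = 19, D = 17, total pairs = 36.
Step 3: tau = (C - D)/(n(n-1)/2) = (19 - 17)/36 = 0.055556.
Step 4: Exact two-sided p-value (enumerate n! = 362880 permutations of y under H0): p = 0.919455.
Step 5: alpha = 0.05. fail to reject H0.

tau_b = 0.0556 (C=19, D=17), p = 0.919455, fail to reject H0.


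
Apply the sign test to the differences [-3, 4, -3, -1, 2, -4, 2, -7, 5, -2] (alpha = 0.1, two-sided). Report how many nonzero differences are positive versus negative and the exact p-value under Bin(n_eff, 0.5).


Step 1: Discard zero differences. Original n = 10; n_eff = number of nonzero differences = 10.
Nonzero differences (with sign): -3, +4, -3, -1, +2, -4, +2, -7, +5, -2
Step 2: Count signs: positive = 4, negative = 6.
Step 3: Under H0: P(positive) = 0.5, so the number of positives S ~ Bin(10, 0.5).
Step 4: Two-sided exact p-value = sum of Bin(10,0.5) probabilities at or below the observed probability = 0.753906.
Step 5: alpha = 0.1. fail to reject H0.

n_eff = 10, pos = 4, neg = 6, p = 0.753906, fail to reject H0.


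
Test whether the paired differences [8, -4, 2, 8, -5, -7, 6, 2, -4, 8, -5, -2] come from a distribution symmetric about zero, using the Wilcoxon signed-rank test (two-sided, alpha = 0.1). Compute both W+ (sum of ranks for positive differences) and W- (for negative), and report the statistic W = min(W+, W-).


Step 1: Drop any zero differences (none here) and take |d_i|.
|d| = [8, 4, 2, 8, 5, 7, 6, 2, 4, 8, 5, 2]
Step 2: Midrank |d_i| (ties get averaged ranks).
ranks: |8|->11, |4|->4.5, |2|->2, |8|->11, |5|->6.5, |7|->9, |6|->8, |2|->2, |4|->4.5, |8|->11, |5|->6.5, |2|->2
Step 3: Attach original signs; sum ranks with positive sign and with negative sign.
W+ = 11 + 2 + 11 + 8 + 2 + 11 = 45
W- = 4.5 + 6.5 + 9 + 4.5 + 6.5 + 2 = 33
(Check: W+ + W- = 78 should equal n(n+1)/2 = 78.)
Step 4: Test statistic W = min(W+, W-) = 33.
Step 5: Ties in |d|, so use the tie-corrected normal approximation.
        E[W] = n(n+1)/4 = 12*13/4 = 39.
        Tie groups: |d|=2 (t=3), |d|=4 (t=2), |d|=5 (t=2), |d|=8 (t=3); sum(t^3 - t) = 60.
        Var[W] = n(n+1)(2n+1)/24 - sum(t^3-t)/48 = 3900/24 - 60/48 = 161.25.
        z = (W - E[W]) / sqrt(Var[W]) = (33 - 39) / 12.6984 = -0.4725.
        Two-sided p = 2*Phi(z) = 0.636570.
Step 6: alpha = 0.1. fail to reject H0.

W+ = 45, W- = 33, W = min = 33, p = 0.636570, fail to reject H0.
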